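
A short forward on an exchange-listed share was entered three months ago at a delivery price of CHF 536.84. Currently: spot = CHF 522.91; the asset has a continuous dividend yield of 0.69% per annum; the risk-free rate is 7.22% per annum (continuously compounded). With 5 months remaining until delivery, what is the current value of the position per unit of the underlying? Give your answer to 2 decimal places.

Current fair forward for the remaining 5 months: F = S·e^((r − q)·T), (r − q) = 0.0722 − 0.0069 = 0.0653
F = 522.91 · e^(0.0653 × 5/12) = 522.91 × 1.027582 = 537.3329
Value of long forward = (F − K)·e^(−rT) = (537.3329 − 536.84) · e^(−0.0722·5/12)
= 0.4929 × 0.970365 = 0.48
Short position value = −(long value) = -CHF 0.48

-CHF 0.48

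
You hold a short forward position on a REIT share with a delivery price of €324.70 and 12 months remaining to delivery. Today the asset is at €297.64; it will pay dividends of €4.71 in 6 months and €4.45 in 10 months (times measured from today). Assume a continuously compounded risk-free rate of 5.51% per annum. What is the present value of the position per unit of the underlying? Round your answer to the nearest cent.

€18.49

PV(remaining dividends) I = 4.71·e^(−0.0551·6/12) + 4.45·e^(−0.0551·10/12) = 8.8323
Current forward F = (S − I)·e^(rT) = (297.64 − 8.8323)·e^(0.0551·12/12) = 288.8077 × 1.056646 = 305.1675
Value (long) = (F − K)·e^(−rT) = (305.1675 − 324.70) × 0.946391 = -18.4854
Short position value = −(long value) = €18.49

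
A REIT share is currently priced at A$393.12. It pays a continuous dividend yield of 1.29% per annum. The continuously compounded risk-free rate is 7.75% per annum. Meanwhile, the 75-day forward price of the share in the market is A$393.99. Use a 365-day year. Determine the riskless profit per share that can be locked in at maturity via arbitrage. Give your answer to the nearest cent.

Fair forward: F* = S·e^(carry·T), with carry = (r − q) = 0.0775 − 0.0129 = 0.0646
F* = 393.12 · e^(0.0646 × 75/365) = 393.12 · e^0.013274 = 393.12 × 1.013362 = A$398.3729
Market A$393.99 < fair A$398.3729: forward underpriced → reverse cash-and-carry (short spot, go long the forward).
At maturity, profit = |F_mkt − F*| = |393.99 − 398.3729| = A$4.38 per share

A$4.38 per share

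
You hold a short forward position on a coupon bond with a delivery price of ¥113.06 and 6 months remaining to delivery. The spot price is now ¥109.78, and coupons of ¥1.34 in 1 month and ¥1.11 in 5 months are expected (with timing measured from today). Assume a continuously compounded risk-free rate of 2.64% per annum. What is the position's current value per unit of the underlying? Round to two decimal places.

¥4.23

PV(remaining coupons) I = 1.34·e^(−0.0264·1/12) + 1.11·e^(−0.0264·5/12) = 2.4349
Current forward F = (S − I)·e^(rT) = (109.78 − 2.4349)·e^(0.0264·6/12) = 107.3451 × 1.013288 = 108.7715
Value (long) = (F − K)·e^(−rT) = (108.7715 − 113.06) × 0.986887 = -4.2323
Short position value = −(long value) = ¥4.23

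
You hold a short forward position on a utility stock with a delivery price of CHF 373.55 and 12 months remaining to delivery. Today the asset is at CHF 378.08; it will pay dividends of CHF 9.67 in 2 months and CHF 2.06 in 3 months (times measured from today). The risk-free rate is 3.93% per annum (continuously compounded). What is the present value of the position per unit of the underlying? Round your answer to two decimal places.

PV(remaining dividends) I = 9.67·e^(−0.0393·2/12) + 2.06·e^(−0.0393·3/12) = 11.6467
Current forward F = (S − I)·e^(rT) = (378.08 − 11.6467)·e^(0.0393·12/12) = 366.4333 × 1.040082 = 381.1207
Value (long) = (F − K)·e^(−rT) = (381.1207 − 373.55) × 0.961462 = 7.2789
Short position value = −(long value) = -CHF 7.28

-CHF 7.28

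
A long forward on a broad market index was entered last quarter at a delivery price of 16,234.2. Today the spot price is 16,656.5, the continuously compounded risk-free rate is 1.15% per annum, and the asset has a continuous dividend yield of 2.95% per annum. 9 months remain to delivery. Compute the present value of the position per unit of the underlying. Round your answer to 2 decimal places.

197.24

Current fair forward for the remaining 9 months: F = S·e^((r − q)·T), (r − q) = 0.0115 − 0.0295 = -0.0180
F = 16656.5 · e^(-0.0180 × 9/12) = 16656.5 × 0.98659072 = 16433.1483
Value of long forward = (F − K)·e^(−rT) = (16433.1483 − 16234.2) · e^(−0.0115·9/12)
= 198.9483 × 0.99141209 = 197.24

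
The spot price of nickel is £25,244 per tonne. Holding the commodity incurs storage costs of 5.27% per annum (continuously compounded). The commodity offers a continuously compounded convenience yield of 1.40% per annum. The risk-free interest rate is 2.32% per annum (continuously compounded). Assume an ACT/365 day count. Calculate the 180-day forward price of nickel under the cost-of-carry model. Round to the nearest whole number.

£26,026 per tonne

Net carry = r + u − y = 0.0232 + 0.0527 − 0.0140 = 0.0619
F = S·e^((r+u−y)T) = 25244 · e^(0.0619 × 180/365) = 25244 · e^0.030526
= 25244 × 1.030997 = £26,026 per tonne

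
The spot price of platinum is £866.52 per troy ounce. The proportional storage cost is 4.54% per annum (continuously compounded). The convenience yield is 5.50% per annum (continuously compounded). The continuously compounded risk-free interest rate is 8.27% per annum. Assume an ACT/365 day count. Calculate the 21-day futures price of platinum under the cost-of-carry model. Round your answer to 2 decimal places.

£870.17 per troy ounce

Net carry = r + u − y = 0.0827 + 0.0454 − 0.0550 = 0.0731
F = S·e^((r+u−y)T) = 866.52 · e^(0.0731 × 21/365) = 866.52 · e^0.004206
= 866.52 × 1.004215 = £870.17 per troy ounce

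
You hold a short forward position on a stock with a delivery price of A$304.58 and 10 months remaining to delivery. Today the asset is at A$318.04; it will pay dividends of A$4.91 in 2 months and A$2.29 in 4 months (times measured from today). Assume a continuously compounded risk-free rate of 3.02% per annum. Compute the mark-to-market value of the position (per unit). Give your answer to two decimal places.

PV(remaining dividends) I = 4.91·e^(−0.0302·2/12) + 2.29·e^(−0.0302·4/12) = 7.1524
Current forward F = (S − I)·e^(rT) = (318.04 − 7.1524)·e^(0.0302·10/12) = 310.8876 × 1.025486 = 318.8109
Value (long) = (F − K)·e^(−rT) = (318.8109 − 304.58) × 0.975147 = 13.8772
Short position value = −(long value) = -A$13.88

-A$13.88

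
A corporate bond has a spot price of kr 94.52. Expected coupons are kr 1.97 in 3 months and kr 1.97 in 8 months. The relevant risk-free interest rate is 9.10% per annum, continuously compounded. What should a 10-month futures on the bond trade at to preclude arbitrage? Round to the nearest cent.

PV(coupons) I = 1.97·e^(−0.0910·3/12) + 1.97·e^(−0.0910·8/12)
I = 1.9257 + 1.8540 = 3.7797
F = (S − I)·e^(rT) = (94.52 − 3.7797) · e^(0.0910·10/12)
= 90.7403 · e^0.075833 = 90.7403 × 1.078782 = kr 97.89

kr 97.89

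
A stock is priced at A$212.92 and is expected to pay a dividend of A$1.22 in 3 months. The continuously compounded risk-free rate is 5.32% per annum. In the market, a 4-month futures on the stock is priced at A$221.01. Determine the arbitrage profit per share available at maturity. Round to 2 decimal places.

PV(dividends) I = 1.22·e^(−0.0532·3/12) = 1.2039
Fair futures F* = (S − I)·e^(rT) = (212.92 − 1.2039)·e^0.017733 = 211.7161 × 1.017891 = 215.5039
Market A$221.01 > fair 215.5039: forward overpriced → cash-and-carry (borrow at r, buy the stock and collect the dividends, short the forward).
Profit at T = |F_mkt − F*| = |221.01 − 215.5039| = A$5.51 per share

A$5.51 per share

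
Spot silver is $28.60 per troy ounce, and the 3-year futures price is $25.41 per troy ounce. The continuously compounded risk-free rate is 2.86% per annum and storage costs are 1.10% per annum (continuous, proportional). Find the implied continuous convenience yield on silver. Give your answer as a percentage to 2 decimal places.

7.90%

F = S·e^((r+u−y)T) ⇒ (r+u−y) = ln(F/S)/T
ln(25.41/28.60) = -0.118264; /T ⇒ -0.039421
y = r + u − ln(F/S)/T = 0.0286 + 0.0110 + 0.039421 = 0.079021
y = 7.90%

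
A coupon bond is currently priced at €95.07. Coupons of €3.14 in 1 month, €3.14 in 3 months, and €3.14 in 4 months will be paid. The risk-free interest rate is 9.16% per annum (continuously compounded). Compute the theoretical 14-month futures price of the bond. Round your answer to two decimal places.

€95.52

PV(coupons) I = 3.14·e^(−0.0916·1/12) + 3.14·e^(−0.0916·3/12) + 3.14·e^(−0.0916·4/12)
I = 3.1161 + 3.0689 + 3.0456 = 9.2306
F = (S − I)·e^(rT) = (95.07 − 9.2306) · e^(0.0916·14/12)
= 85.8394 · e^0.106867 = 85.8394 × 1.112786 = €95.52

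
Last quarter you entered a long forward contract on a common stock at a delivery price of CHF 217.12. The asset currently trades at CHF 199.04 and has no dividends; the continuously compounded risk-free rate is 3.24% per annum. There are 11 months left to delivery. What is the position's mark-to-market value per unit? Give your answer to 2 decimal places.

-CHF 11.73

Current fair forward for the remaining 11 months: F = S·e^(r·T), r = 0.0324
F = 199.04 · e^(0.0324 × 11/12) = 199.04 × 1.030145 = 205.0401
Value of long forward = (F − K)·e^(−rT) = (205.0401 − 217.12) · e^(−0.0324·11/12)
= -12.0799 × 0.970737 = -11.73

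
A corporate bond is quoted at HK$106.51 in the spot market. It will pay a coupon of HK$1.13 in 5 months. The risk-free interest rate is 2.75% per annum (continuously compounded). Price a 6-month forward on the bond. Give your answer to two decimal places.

PV(coupons) I = 1.13·e^(−0.0275·5/12)
I = 1.1171
F = (S − I)·e^(rT) = (106.51 − 1.1171) · e^(0.0275·6/12)
= 105.3929 · e^0.013750 = 105.3929 × 1.013845 = HK$106.85

HK$106.85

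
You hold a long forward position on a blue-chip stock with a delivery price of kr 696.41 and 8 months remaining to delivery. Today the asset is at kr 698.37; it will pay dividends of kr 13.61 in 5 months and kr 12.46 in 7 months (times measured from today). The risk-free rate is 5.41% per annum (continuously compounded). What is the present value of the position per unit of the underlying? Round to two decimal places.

PV(remaining dividends) I = 13.61·e^(−0.0541·5/12) + 12.46·e^(−0.0541·7/12) = 25.3796
Current forward F = (S − I)·e^(rT) = (698.37 − 25.3796)·e^(0.0541·8/12) = 672.9904 × 1.036725 = 697.7060
Value (long) = (F − K)·e^(−rT) = (697.7060 − 696.41) × 0.964576 = 1.2501
Value = kr 1.25

kr 1.25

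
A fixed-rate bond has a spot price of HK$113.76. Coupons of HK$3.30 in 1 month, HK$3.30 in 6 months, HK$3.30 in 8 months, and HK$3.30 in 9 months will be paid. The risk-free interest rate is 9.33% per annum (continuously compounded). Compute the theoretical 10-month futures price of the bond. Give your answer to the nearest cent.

HK$109.34

PV(coupons) I = 3.30·e^(−0.0933·1/12) + 3.30·e^(−0.0933·6/12) + 3.30·e^(−0.0933·8/12) + 3.30·e^(−0.0933·9/12)
I = 3.2744 + 3.1496 + 3.1010 + 3.0770 = 12.6020
F = (S − I)·e^(rT) = (113.76 − 12.6020) · e^(0.0933·10/12)
= 101.1580 · e^0.077750 = 101.1580 × 1.080852 = HK$109.34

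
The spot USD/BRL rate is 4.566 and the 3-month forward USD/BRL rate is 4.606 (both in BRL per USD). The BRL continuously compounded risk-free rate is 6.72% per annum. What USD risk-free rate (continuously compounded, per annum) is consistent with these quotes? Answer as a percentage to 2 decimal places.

F = S·e^((r_BRL − r_USD)T) ⇒ r_USD = r_BRL − ln(F/S)/T
ln(4.606/4.566) = 0.008722; /(3/12) = 0.034888
r_USD = 0.0672 − 0.034888 = 0.032312
r_USD = 3.23%

3.23%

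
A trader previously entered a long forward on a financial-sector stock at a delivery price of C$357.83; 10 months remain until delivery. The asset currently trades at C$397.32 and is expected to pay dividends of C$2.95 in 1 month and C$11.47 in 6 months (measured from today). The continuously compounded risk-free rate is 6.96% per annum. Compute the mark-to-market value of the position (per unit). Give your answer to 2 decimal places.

PV(remaining dividends) I = 2.95·e^(−0.0696·1/12) + 11.47·e^(−0.0696·6/12) = 14.0106
Current forward F = (S − I)·e^(rT) = (397.32 − 14.0106)·e^(0.0696·10/12) = 383.3094 × 1.059715 = 406.1987
Value (long) = (F − K)·e^(−rT) = (406.1987 − 357.83) × 0.943650 = 45.6431
Value = C$45.64

C$45.64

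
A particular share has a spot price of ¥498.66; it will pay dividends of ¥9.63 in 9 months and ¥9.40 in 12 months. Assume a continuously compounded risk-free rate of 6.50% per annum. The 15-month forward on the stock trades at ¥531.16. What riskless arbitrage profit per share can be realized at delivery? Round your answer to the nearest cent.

¥9.79 per share

PV(dividends) I = 9.63·e^(−0.0650·9/12) + 9.40·e^(−0.0650·12/12) = 17.9802
Fair forward F* = (S − I)·e^(rT) = (498.66 − 17.9802)·e^0.081250 = 480.6798 × 1.084642 = 521.3655
Market ¥531.16 > fair 521.3655: forward overpriced → cash-and-carry (borrow at r, buy the stock and collect the dividends, short the forward).
Profit at T = |F_mkt − F*| = |531.16 − 521.3655| = ¥9.79 per share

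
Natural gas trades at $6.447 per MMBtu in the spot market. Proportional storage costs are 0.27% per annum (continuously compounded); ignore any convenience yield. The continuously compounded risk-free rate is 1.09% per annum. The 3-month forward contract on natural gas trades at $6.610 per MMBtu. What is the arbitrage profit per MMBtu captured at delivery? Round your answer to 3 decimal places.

Fair forward: F* = S·e^(carry·T), with carry = (r + u) = 0.0109 + 0.0027 = 0.0136
F* = 6.447 · e^(0.0136 × 3/12) = 6.447 · e^0.003400 = 6.447 × 1.003406 = $6.4690
Market $6.610 > fair $6.4690: forward overpriced → cash-and-carry (buy spot, short the forward).
At maturity, profit = |F_mkt − F*| = |6.610 − 6.4690| = $0.141 per MMBtu

$0.141 per MMBtu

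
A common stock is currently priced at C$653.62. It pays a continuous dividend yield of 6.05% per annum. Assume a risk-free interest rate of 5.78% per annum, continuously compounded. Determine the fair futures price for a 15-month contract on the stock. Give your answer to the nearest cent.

C$651.42

F = S·e^((r − q)T) = 653.62 · e^((0.0578 − 0.0605) × 15/12)
= 653.62 · e^-0.003375 = 653.62 × 0.996631
F = C$651.42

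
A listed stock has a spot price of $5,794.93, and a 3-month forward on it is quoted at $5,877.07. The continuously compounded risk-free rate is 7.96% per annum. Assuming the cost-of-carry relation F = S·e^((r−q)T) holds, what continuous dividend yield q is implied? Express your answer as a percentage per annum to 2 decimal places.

From F = S·e^((r−q)T): (r − q) = ln(F/S)/T
ln(5877.07/5794.93) = ln(1.014174) = 0.014074
(r − q) = 0.014074 / (3/12) = 0.056296
q = r − ln(F/S)/T = 0.0796 − 0.056296 = 0.023304
q = 2.33%

2.33%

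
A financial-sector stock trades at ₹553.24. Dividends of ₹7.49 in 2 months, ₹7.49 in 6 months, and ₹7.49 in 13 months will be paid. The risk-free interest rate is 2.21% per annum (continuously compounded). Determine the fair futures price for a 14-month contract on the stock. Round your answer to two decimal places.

₹544.93

PV(dividends) I = 7.49·e^(−0.0221·2/12) + 7.49·e^(−0.0221·6/12) + 7.49·e^(−0.0221·13/12)
I = 7.4625 + 7.4077 + 7.3128 = 22.1830
F = (S − I)·e^(rT) = (553.24 − 22.1830) · e^(0.0221·14/12)
= 531.0570 · e^0.025783 = 531.0570 × 1.026118 = ₹544.93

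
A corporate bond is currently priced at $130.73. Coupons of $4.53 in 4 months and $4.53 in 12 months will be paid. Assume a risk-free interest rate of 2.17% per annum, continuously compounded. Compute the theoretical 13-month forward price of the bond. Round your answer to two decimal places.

PV(coupons) I = 4.53·e^(−0.0217·4/12) + 4.53·e^(−0.0217·12/12)
I = 4.4974 + 4.4328 = 8.9302
F = (S − I)·e^(rT) = (130.73 − 8.9302) · e^(0.0217·13/12)
= 121.7998 · e^0.023508 = 121.7998 × 1.023786 = $124.70

$124.70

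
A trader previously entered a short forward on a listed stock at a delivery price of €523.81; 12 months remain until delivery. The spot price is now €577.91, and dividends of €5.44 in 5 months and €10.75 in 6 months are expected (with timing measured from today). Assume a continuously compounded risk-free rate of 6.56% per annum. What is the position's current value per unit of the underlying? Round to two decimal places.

-€71.66

PV(remaining dividends) I = 5.44·e^(−0.0656·5/12) + 10.75·e^(−0.0656·6/12) = 15.6964
Current forward F = (S − I)·e^(rT) = (577.91 − 15.6964)·e^(0.0656·12/12) = 562.2136 × 1.067800 = 600.3317
Value (long) = (F − K)·e^(−rT) = (600.3317 − 523.81) × 0.936505 = 71.6630
Short position value = −(long value) = -€71.66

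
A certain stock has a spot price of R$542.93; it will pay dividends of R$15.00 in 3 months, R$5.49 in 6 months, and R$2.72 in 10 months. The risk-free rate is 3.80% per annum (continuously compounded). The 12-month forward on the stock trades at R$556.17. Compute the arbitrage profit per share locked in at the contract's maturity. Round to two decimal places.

R$15.98 per share

PV(dividends) I = 15.00·e^(−0.0380·3/12) + 5.49·e^(−0.0380·6/12) + 2.72·e^(−0.0380·10/12) = 22.8801
Fair forward F* = (S − I)·e^(rT) = (542.93 − 22.8801)·e^0.038000 = 520.0499 × 1.038731 = 540.1920
Market R$556.17 > fair 540.1920: forward overpriced → cash-and-carry (borrow at r, buy the stock and collect the dividends, short the forward).
Profit at T = |F_mkt − F*| = |556.17 − 540.1920| = R$15.98 per share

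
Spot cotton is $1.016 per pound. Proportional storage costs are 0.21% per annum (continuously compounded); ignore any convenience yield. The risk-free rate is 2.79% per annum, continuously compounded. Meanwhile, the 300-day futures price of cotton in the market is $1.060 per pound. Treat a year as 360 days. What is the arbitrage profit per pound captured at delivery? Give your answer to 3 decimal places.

Fair futures: F* = S·e^(carry·T), with carry = (r + u) = 0.0279 + 0.0021 = 0.0300
F* = 1.016 · e^(0.0300 × 300/360) = 1.016 · e^0.025000 = 1.016 × 1.025315 = $1.0417
Market $1.060 > fair $1.0417: forward overpriced → cash-and-carry (buy spot, short the forward).
At maturity, profit = |F_mkt − F*| = |1.060 − 1.0417| = $0.018 per pound

$0.018 per pound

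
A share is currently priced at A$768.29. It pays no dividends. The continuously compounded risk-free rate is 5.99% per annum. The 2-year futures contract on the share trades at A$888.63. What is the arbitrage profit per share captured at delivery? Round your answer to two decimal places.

Fair futures: F* = S·e^(carry·T), with carry = r = 0.0599
F* = 768.29 · e^(0.0599 × 2) = 768.29 · e^0.119800 = 768.29 × 1.127271 = A$866.0710
Market A$888.63 > fair A$866.0710: forward overpriced → cash-and-carry (buy spot, short the forward).
At maturity, profit = |F_mkt − F*| = |888.63 − 866.0710| = A$22.56 per share

A$22.56 per share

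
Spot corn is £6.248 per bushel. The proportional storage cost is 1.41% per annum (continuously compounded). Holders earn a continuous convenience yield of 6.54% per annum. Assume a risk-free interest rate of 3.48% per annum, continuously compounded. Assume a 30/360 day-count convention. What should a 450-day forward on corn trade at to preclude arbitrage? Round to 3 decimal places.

£6.120 per bushel

Net carry = r + u − y = 0.0348 + 0.0141 − 0.0654 = -0.0165
F = S·e^((r+u−y)T) = 6.248 · e^(-0.0165 × 450/360) = 6.248 · e^-0.020625
= 6.248 × 0.979586 = £6.120 per bushel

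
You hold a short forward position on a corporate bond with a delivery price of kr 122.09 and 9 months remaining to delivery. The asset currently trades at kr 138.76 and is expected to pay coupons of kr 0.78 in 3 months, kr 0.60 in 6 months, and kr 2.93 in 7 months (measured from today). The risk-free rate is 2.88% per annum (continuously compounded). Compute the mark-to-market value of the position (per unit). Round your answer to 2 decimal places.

-kr 15.03

PV(remaining coupons) I = 0.78·e^(−0.0288·3/12) + 0.60·e^(−0.0288·6/12) + 2.93·e^(−0.0288·7/12) = 4.2470
Current forward F = (S − I)·e^(rT) = (138.76 − 4.2470)·e^(0.0288·9/12) = 134.5130 × 1.021835 = 137.4501
Value (long) = (F − K)·e^(−rT) = (137.4501 − 122.09) × 0.978632 = 15.0319
Short position value = −(long value) = -kr 15.03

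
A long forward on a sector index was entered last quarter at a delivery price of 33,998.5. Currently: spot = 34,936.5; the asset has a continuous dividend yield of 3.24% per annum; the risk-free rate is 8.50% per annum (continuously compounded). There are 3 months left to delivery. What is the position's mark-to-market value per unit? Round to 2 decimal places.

Current fair forward for the remaining 3 months: F = S·e^((r − q)·T), (r − q) = 0.0850 − 0.0324 = 0.0526
F = 34936.5 · e^(0.0526 × 3/12) = 34936.5 × 1.01323684 = 35398.9489
Value of long forward = (F − K)·e^(−rT) = (35398.9489 − 33998.5) · e^(−0.0850·3/12)
= 1400.4489 × 0.97897419 = 1371.00

1371.00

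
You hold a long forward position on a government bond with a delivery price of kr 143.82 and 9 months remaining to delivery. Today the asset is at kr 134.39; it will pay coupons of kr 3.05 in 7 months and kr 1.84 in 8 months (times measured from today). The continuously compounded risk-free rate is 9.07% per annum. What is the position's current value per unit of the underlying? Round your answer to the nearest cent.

-kr 4.60

PV(remaining coupons) I = 3.05·e^(−0.0907·7/12) + 1.84·e^(−0.0907·8/12) = 4.6249
Current forward F = (S − I)·e^(rT) = (134.39 − 4.6249)·e^(0.0907·9/12) = 129.7651 × 1.070392 = 138.8995
Value (long) = (F − K)·e^(−rT) = (138.8995 − 143.82) × 0.934237 = -4.5969
Value = -kr 4.60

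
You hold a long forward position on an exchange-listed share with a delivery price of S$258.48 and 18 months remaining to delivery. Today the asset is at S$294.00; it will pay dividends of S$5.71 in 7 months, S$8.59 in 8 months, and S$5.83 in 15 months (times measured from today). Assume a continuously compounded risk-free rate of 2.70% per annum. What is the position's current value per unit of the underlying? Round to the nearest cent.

S$26.09

PV(remaining dividends) I = 5.71·e^(−0.0270·7/12) + 8.59·e^(−0.0270·8/12) + 5.83·e^(−0.0270·15/12) = 19.6941
Current forward F = (S − I)·e^(rT) = (294.00 − 19.6941)·e^(0.0270·18/12) = 274.3059 × 1.041331 = 285.6432
Value (long) = (F − K)·e^(−rT) = (285.6432 − 258.48) × 0.960309 = 26.0851
Value = S$26.09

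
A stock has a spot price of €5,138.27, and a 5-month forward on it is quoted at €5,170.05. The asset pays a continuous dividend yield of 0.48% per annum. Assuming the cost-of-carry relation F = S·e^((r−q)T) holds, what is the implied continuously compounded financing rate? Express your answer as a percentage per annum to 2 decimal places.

From F = S·e^((r−q)T): (r − q) = ln(F/S)/T
ln(5170.05/5138.27) = ln(1.006185) = 0.006166
(r − q) = 0.006166 / (5/12) = 0.014798
r = ln(F/S)/T + q = 0.014798 + 0.0048 = 0.019598
r = 1.96%

1.96%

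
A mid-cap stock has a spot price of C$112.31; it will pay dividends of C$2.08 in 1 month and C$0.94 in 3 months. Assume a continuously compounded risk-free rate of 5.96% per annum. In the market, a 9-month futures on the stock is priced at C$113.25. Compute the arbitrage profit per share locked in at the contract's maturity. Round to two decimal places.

PV(dividends) I = 2.08·e^(−0.0596·1/12) + 0.94·e^(−0.0596·3/12) = 2.9958
Fair futures F* = (S − I)·e^(rT) = (112.31 − 2.9958)·e^0.044700 = 109.3142 × 1.045714 = 114.3114
Market C$113.25 < fair 114.3114: forward underpriced → reverse cash-and-carry (short the stock, invest proceeds at r, pay the dividends, go long the forward).
Profit at T = |F_mkt − F*| = |113.25 − 114.3114| = C$1.06 per share

C$1.06 per share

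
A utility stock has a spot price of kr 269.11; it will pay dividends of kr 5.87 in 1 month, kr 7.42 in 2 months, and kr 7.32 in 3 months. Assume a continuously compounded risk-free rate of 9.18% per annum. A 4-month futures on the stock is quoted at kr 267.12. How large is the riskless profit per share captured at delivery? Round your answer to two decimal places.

PV(dividends) I = 5.87·e^(−0.0918·1/12) + 7.42·e^(−0.0918·2/12) + 7.32·e^(−0.0918·3/12) = 20.2865
Fair futures F* = (S − I)·e^(rT) = (269.11 − 20.2865)·e^0.030600 = 248.8235 × 1.031073 = 256.5552
Market kr 267.12 > fair 256.5552: forward overpriced → cash-and-carry (borrow at r, buy the stock and collect the dividends, short the forward).
Profit at T = |F_mkt − F*| = |267.12 − 256.5552| = kr 10.56 per share

kr 10.56 per share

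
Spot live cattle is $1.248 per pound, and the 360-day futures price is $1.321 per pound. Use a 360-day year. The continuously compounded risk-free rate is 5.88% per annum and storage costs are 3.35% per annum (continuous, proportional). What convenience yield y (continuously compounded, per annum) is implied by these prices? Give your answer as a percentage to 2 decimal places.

F = S·e^((r+u−y)T) ⇒ (r+u−y) = ln(F/S)/T
ln(1.321/1.248) = 0.056847; /T ⇒ 0.056847
y = r + u − ln(F/S)/T = 0.0588 + 0.0335 − 0.056847 = 0.035453
y = 3.55%

3.55%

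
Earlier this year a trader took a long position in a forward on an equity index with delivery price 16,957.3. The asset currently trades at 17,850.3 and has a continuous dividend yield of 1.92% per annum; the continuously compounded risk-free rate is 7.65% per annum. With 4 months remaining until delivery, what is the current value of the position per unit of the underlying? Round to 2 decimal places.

1206.07

Current fair forward for the remaining 4 months: F = S·e^((r − q)·T), (r − q) = 0.0765 − 0.0192 = 0.0573
F = 17850.3 · e^(0.0573 × 4/12) = 17850.3 × 1.01928357 = 18194.5175
Value of long forward = (F − K)·e^(−rT) = (18194.5175 − 16957.3) · e^(−0.0765·4/12)
= 1237.2175 × 0.97482238 = 1206.07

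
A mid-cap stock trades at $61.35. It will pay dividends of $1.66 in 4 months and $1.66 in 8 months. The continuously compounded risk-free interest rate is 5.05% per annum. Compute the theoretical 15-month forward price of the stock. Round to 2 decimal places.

$61.90

PV(dividends) I = 1.66·e^(−0.0505·4/12) + 1.66·e^(−0.0505·8/12)
I = 1.6323 + 1.6050 = 3.2373
F = (S − I)·e^(rT) = (61.35 − 3.2373) · e^(0.0505·15/12)
= 58.1127 · e^0.063125 = 58.1127 × 1.065160 = $61.90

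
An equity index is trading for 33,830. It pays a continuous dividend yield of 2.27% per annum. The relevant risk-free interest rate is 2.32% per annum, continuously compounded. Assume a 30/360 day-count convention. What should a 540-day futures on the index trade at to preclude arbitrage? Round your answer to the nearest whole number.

33,855

F = S·e^((r − q)T) = 33830 · e^((0.0232 − 0.0227) × 540/360)
= 33830 · e^0.000750 = 33830 × 1.000750
F = 33,855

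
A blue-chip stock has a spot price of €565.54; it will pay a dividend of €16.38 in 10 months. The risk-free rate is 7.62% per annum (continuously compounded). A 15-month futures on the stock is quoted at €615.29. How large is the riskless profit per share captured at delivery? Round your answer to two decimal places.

PV(dividends) I = 16.38·e^(−0.0762·10/12) = 15.3722
Fair futures F* = (S − I)·e^(rT) = (565.54 − 15.3722)·e^0.095250 = 550.1678 × 1.099934 = 605.1483
Market €615.29 > fair 605.1483: forward overpriced → cash-and-carry (borrow at r, buy the stock and collect the dividends, short the forward).
Profit at T = |F_mkt − F*| = |615.29 − 605.1483| = €10.14 per share

€10.14 per share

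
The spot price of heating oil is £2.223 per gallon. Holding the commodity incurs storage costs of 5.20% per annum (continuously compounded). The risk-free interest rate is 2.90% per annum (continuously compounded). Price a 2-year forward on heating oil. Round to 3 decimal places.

Net carry = r + u − y = 0.0290 + 0.0520 − 0.0000 = 0.0810
F = S·e^((r+u−y)T) = 2.223 · e^(0.0810 × 2) = 2.223 · e^0.162000
= 2.223 × 1.175860 = £2.614 per gallon

£2.614 per gallon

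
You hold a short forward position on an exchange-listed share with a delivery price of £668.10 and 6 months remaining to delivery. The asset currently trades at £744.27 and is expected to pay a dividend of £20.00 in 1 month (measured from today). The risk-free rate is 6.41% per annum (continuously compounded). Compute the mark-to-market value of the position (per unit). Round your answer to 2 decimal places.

-£77.35

PV(remaining dividends) I = 20.00·e^(−0.0641·1/12) = 19.8935
Current forward F = (S − I)·e^(rT) = (744.27 − 19.8935)·e^(0.0641·6/12) = 724.3765 × 1.032569 = 747.9687
Value (long) = (F − K)·e^(−rT) = (747.9687 − 668.10) × 0.968458 = 77.3495
Short position value = −(long value) = -£77.35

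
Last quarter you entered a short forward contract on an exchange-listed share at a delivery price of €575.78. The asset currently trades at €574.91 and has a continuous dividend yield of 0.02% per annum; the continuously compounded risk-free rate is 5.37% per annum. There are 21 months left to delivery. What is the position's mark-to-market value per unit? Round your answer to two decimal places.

Current fair forward for the remaining 21 months: F = S·e^((r − q)·T), (r − q) = 0.0537 − 0.0002 = 0.0535
F = 574.91 · e^(0.0535 × 21/12) = 574.91 × 1.098148 = 631.3363
Value of long forward = (F − K)·e^(−rT) = (631.3363 − 575.78) · e^(−0.0537·21/12)
= 55.5563 × 0.910306 = 50.57
Short position value = −(long value) = -€50.57

-€50.57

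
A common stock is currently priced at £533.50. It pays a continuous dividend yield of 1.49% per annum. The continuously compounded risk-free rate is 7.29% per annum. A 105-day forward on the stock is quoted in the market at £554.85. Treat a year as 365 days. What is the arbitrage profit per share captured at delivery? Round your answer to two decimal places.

Fair forward: F* = S·e^(carry·T), with carry = (r − q) = 0.0729 − 0.0149 = 0.0580
F* = 533.50 · e^(0.0580 × 105/365) = 533.50 · e^0.016685 = 533.50 × 1.016825 = £542.4761
Market £554.85 > fair £542.4761: forward overpriced → cash-and-carry (buy spot, short the forward).
At maturity, profit = |F_mkt − F*| = |554.85 − 542.4761| = £12.37 per share

£12.37 per share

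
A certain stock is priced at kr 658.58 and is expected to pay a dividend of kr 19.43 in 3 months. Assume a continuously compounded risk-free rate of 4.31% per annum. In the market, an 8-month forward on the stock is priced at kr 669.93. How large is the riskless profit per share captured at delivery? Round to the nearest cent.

kr 11.93 per share

PV(dividends) I = 19.43·e^(−0.0431·3/12) = 19.2218
Fair forward F* = (S − I)·e^(rT) = (658.58 − 19.2218)·e^0.028733 = 639.3582 × 1.029150 = 657.9955
Market kr 669.93 > fair 657.9955: forward overpriced → cash-and-carry (borrow at r, buy the stock and collect the dividends, short the forward).
Profit at T = |F_mkt − F*| = |669.93 − 657.9955| = kr 11.93 per share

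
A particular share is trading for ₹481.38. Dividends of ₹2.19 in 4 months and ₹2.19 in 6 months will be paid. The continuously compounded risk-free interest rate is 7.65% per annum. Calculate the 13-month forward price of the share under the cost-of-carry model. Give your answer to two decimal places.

₹518.36

PV(dividends) I = 2.19·e^(−0.0765·4/12) + 2.19·e^(−0.0765·6/12)
I = 2.1349 + 2.1078 = 4.2427
F = (S − I)·e^(rT) = (481.38 − 4.2427) · e^(0.0765·13/12)
= 477.1373 · e^0.082875 = 477.1373 × 1.086406 = ₹518.36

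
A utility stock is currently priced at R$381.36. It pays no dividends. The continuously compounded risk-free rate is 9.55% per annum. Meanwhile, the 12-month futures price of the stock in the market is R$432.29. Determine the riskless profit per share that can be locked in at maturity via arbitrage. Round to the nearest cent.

R$12.71 per share

Fair futures: F* = S·e^(carry·T), with carry = r = 0.0955
F* = 381.36 · e^(0.0955 × 12/12) = 381.36 · e^0.095500 = 381.36 × 1.100209 = R$419.5757
Market R$432.29 > fair R$419.5757: forward overpriced → cash-and-carry (buy spot, short the forward).
At maturity, profit = |F_mkt − F*| = |432.29 − 419.5757| = R$12.71 per share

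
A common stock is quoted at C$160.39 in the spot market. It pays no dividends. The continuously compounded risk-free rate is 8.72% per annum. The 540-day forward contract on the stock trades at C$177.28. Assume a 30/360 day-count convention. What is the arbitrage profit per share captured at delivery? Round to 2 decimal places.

C$5.52 per share

Fair forward: F* = S·e^(carry·T), with carry = r = 0.0872
F* = 160.39 · e^(0.0872 × 540/360) = 160.39 · e^0.130800 = 160.39 × 1.139740 = C$182.8029
Market C$177.28 < fair C$182.8029: forward underpriced → reverse cash-and-carry (short spot, go long the forward).
At maturity, profit = |F_mkt − F*| = |177.28 − 182.8029| = C$5.52 per share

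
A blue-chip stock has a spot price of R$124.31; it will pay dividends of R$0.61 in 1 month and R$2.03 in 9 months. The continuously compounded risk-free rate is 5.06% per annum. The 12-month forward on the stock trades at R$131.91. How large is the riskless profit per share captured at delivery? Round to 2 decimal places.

PV(dividends) I = 0.61·e^(−0.0506·1/12) + 2.03·e^(−0.0506·9/12) = 2.5618
Fair forward F* = (S − I)·e^(rT) = (124.31 − 2.5618)·e^0.050600 = 121.7482 × 1.051902 = 128.0672
Market R$131.91 > fair 128.0672: forward overpriced → cash-and-carry (borrow at r, buy the stock and collect the dividends, short the forward).
Profit at T = |F_mkt − F*| = |131.91 − 128.0672| = R$3.84 per share

R$3.84 per share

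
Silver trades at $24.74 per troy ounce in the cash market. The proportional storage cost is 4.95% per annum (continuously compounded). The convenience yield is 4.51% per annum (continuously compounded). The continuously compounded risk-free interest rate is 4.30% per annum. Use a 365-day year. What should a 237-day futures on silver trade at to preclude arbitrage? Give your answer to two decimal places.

Net carry = r + u − y = 0.0430 + 0.0495 − 0.0451 = 0.0474
F = S·e^((r+u−y)T) = 24.74 · e^(0.0474 × 237/365) = 24.74 · e^0.030778
= 24.74 × 1.031257 = $25.51 per troy ounce

$25.51 per troy ounce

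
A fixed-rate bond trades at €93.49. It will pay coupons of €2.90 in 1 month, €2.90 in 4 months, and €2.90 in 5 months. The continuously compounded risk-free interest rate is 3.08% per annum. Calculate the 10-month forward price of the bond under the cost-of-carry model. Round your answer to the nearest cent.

PV(coupons) I = 2.90·e^(−0.0308·1/12) + 2.90·e^(−0.0308·4/12) + 2.90·e^(−0.0308·5/12)
I = 2.8926 + 2.8704 + 2.8630 = 8.6260
F = (S − I)·e^(rT) = (93.49 − 8.6260) · e^(0.0308·10/12)
= 84.8640 · e^0.025667 = 84.8640 × 1.025999 = €87.07

€87.07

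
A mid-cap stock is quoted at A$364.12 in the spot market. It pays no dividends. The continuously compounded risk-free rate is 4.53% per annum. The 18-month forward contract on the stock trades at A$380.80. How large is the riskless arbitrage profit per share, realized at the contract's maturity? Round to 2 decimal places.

Fair forward: F* = S·e^(carry·T), with carry = r = 0.0453
F* = 364.12 · e^(0.0453 × 18/12) = 364.12 · e^0.067950 = 364.12 × 1.070312 = A$389.7220
Market A$380.80 < fair A$389.7220: forward underpriced → reverse cash-and-carry (short spot, go long the forward).
At maturity, profit = |F_mkt − F*| = |380.80 − 389.7220| = A$8.92 per share

A$8.92 per share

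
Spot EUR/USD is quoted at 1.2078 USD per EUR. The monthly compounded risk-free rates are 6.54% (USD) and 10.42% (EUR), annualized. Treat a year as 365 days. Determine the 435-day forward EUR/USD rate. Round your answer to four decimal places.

By covered interest parity, F = S · (1+r_USD/12)^(12T) / (1+r_EUR/12)^(12T)
= 1.2078 × 1.080832 / 1.131617 = 1.2078 × 0.955122
F = 1.1536 USD per EUR

1.1536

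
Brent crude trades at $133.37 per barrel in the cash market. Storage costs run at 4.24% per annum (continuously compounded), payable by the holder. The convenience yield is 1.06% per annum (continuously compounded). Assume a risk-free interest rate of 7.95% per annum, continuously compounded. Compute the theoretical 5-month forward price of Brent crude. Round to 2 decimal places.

Net carry = r + u − y = 0.0795 + 0.0424 − 0.0106 = 0.1113
F = S·e^((r+u−y)T) = 133.37 · e^(0.1113 × 5/12) = 133.37 · e^0.046375
= 133.37 × 1.047467 = $139.70 per barrel

$139.70 per barrel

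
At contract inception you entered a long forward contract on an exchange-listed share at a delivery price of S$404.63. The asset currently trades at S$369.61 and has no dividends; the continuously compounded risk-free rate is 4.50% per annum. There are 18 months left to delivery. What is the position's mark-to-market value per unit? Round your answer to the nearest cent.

Current fair forward for the remaining 18 months: F = S·e^(r·T), r = 0.0450
F = 369.61 · e^(0.0450 × 18/12) = 369.61 × 1.069830 = 395.4199
Value of long forward = (F − K)·e^(−rT) = (395.4199 − 404.63) · e^(−0.0450·18/12)
= -9.2101 × 0.934728 = -8.61

-S$8.61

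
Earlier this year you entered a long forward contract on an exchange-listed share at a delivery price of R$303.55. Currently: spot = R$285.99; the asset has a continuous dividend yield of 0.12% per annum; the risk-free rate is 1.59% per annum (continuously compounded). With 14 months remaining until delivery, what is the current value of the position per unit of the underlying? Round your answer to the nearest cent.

-R$12.38

Current fair forward for the remaining 14 months: F = S·e^((r − q)·T), (r − q) = 0.0159 − 0.0012 = 0.0147
F = 285.99 · e^(0.0147 × 14/12) = 285.99 × 1.017298 = 290.9371
Value of long forward = (F − K)·e^(−rT) = (290.9371 − 303.55) · e^(−0.0159·14/12)
= -12.6129 × 0.981621 = -12.38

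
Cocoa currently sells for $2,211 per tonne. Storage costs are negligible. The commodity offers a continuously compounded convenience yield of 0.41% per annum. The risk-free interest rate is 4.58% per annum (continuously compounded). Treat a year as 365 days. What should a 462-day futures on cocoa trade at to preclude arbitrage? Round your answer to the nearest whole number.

Net carry = r + u − y = 0.0458 + 0.0000 − 0.0041 = 0.0417
F = S·e^((r+u−y)T) = 2211 · e^(0.0417 × 462/365) = 2211 · e^0.052782
= 2211 × 1.054200 = $2,331 per tonne

$2,331 per tonne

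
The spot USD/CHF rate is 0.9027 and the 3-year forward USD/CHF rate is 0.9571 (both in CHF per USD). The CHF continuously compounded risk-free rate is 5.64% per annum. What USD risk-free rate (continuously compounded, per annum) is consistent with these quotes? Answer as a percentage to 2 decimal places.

F = S·e^((r_CHF − r_USD)T) ⇒ r_USD = r_CHF − ln(F/S)/T
ln(0.9571/0.9027) = 0.058518; /(3) = 0.019506
r_USD = 0.0564 − 0.019506 = 0.036894
r_USD = 3.69%

3.69%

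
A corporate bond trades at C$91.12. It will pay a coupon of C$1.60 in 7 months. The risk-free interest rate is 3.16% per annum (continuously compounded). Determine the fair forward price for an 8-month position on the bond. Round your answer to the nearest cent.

PV(coupons) I = 1.60·e^(−0.0316·7/12)
I = 1.5708
F = (S − I)·e^(rT) = (91.12 − 1.5708) · e^(0.0316·8/12)
= 89.5492 · e^0.021067 = 89.5492 × 1.021290 = C$91.46

C$91.46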